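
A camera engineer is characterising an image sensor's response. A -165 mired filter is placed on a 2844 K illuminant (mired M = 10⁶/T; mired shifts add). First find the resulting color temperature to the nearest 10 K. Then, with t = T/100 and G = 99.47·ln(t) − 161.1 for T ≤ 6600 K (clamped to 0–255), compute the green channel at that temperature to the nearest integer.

M_in = 10⁶/2844 = 351.62; M_out = 351.62 + (-165) = 186.62.
T_out = 10⁶/186.62 = 5358.6 K → 5360 K; t = 53.6.
G = 99.47·ln 53.6 − 161.1 = 99.47·3.9815 − 161.1 = 234.945.
Rounded: 235.

235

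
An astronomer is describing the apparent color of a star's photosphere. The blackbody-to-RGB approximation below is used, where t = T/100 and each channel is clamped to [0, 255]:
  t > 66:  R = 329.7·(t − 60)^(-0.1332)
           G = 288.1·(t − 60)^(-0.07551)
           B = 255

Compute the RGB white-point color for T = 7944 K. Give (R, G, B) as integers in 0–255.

(222, 230, 255)

t = 7944/100 = 79.44; the t > 66 branch applies.
R = 329.7·(79.44 − 60)^(-0.1332) = 329.7·19.44^(-0.1332) = 329.7·0.67351 = 222.057.
G = 288.1·(79.44 − 60)^(-0.07551) = 288.1·19.44^(-0.07551) = 288.1·0.79926 = 230.268.
B = 255 by definition for t > 66.
Rounded: (222, 230, 255).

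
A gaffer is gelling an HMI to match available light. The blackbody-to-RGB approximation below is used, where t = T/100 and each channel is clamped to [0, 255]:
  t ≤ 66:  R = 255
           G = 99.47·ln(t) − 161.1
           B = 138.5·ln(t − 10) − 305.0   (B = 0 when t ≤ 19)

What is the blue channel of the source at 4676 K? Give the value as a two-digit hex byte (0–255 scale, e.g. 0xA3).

t = 4676/100 = 46.76; the t ≤ 66 branch applies.
B = 138.5·ln(46.76 − 10) − 305.0 = 138.5·ln 36.76 − 305.0 = 138.5·3.6044 − 305.0 = 194.211.
Rounded: 194; in hex, 0xC2.

0xC2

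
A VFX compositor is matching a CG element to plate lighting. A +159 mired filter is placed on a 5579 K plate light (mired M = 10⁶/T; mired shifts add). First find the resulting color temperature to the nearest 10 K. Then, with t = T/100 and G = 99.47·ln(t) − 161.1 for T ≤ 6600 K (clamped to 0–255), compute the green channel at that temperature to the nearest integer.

M_in = 10⁶/5579 = 179.24; M_out = 179.24 + (+159) = 338.24.
T_out = 10⁶/338.24 = 2956.4 K → 2960 K; t = 29.6.
G = 99.47·ln 29.6 − 161.1 = 99.47·3.3878 − 161.1 = 175.882.
Rounded: 176.

176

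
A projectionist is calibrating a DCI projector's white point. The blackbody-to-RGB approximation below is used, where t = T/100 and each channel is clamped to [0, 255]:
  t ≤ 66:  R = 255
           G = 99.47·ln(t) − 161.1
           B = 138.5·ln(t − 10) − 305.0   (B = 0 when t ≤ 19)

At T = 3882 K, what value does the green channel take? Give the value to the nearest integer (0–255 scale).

203

t = 3882/100 = 38.82; the t ≤ 66 branch applies.
G = 99.47·ln 38.82 − 161.1 = 99.47·3.6589 − 161.1 = 202.854.
Rounded: 203.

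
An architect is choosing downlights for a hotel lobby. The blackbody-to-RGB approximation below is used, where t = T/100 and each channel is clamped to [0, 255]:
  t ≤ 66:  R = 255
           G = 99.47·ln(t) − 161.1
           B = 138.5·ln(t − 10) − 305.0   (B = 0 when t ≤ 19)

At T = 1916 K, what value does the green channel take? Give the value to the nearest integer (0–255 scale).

t = 1916/100 = 19.16; the t ≤ 66 branch applies.
G = 99.47·ln 19.16 − 161.1 = 99.47·2.9528 − 161.1 = 132.617.
Rounded: 133.

133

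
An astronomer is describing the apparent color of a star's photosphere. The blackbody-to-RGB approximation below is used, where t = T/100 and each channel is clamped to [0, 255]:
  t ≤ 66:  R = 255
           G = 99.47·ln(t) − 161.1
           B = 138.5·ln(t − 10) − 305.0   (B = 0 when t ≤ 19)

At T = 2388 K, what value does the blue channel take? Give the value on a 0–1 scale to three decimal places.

0.233

t = 2388/100 = 23.88; the t ≤ 66 branch applies.
B = 138.5·ln(23.88 − 10) − 305.0 = 138.5·ln 13.88 − 305.0 = 138.5·2.6304 − 305.0 = 59.317.
On a 0–1 scale: 59.317/255 = 0.2326 → 0.233.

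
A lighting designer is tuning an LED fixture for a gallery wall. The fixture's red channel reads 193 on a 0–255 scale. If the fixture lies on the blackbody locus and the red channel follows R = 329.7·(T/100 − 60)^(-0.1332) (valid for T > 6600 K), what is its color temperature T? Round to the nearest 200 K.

(t − 60)^(-0.1332) = 193/329.7 = 0.58538.
t − 60 = 0.58538^(1/-0.1332) = 0.58538^(-7.508) = 55.713, so t = 115.713.
T = 100·t = 11571 K → 11600 K to the nearest 200 K.

11600 K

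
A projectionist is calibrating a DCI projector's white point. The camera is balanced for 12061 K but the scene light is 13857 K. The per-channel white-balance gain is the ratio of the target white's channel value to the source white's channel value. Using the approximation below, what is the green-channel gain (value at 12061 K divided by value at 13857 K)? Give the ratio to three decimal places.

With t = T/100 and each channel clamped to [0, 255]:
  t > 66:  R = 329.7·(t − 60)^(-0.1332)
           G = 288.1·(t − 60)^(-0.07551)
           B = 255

1.020

At 13857 K (t = 138.57):
  G = 288.1·(138.57 − 60)^(-0.07551) = 288.1·78.57^(-0.07551) = 288.1·0.71927 = 207.220.
At 12061 K (t = 120.61):
  G = 288.1·(120.61 − 60)^(-0.07551) = 288.1·60.61^(-0.07551) = 288.1·0.73350 = 211.321.
Gain = 211.321 / 207.220 = 1.0198 → 1.020.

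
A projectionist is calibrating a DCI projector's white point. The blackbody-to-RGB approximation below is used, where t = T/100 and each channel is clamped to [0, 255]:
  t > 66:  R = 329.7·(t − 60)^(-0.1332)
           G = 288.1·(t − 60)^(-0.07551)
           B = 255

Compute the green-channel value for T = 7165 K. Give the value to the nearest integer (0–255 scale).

239

t = 7165/100 = 71.65; the t > 66 branch applies.
G = 288.1·(71.65 − 60)^(-0.07551) = 288.1·11.65^(-0.07551) = 288.1·0.83077 = 239.345.
Rounded: 239.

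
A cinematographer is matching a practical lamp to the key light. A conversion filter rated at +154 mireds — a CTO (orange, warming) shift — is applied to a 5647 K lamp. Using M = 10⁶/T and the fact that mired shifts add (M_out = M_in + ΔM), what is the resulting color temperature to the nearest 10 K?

M_in = 10⁶/5647 = 177.09 mireds.
M_out = 177.09 + (+154) = 331.09 mireds.
T_out = 10⁶/331.09 = 3020.4 K → 3020 K.

3020 K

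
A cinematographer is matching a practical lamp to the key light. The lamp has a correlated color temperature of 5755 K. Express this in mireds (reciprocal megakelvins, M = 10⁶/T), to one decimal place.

173.8 mireds

M = 10⁶ / 5755 = 173.762 → 173.8 mireds.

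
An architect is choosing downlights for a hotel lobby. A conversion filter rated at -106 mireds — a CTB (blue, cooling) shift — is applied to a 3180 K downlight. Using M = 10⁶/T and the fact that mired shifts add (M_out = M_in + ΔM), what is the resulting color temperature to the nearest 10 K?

M_in = 10⁶/3180 = 314.47 mireds.
M_out = 314.47 + (-106) = 208.47 mireds.
T_out = 10⁶/208.47 = 4797.0 K → 4800 K.

4800 K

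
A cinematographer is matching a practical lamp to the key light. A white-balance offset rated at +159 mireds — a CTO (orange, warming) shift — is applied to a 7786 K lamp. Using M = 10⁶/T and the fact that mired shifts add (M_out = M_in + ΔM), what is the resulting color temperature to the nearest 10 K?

M_in = 10⁶/7786 = 128.44 mireds.
M_out = 128.44 + (+159) = 287.44 mireds.
T_out = 10⁶/287.44 = 3479.0 K → 3480 K.

3480 K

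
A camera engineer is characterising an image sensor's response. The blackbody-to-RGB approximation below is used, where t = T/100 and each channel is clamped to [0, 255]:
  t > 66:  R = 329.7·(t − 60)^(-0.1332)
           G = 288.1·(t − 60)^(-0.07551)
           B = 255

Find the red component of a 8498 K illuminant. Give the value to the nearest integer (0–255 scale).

215

t = 8498/100 = 84.98; the t > 66 branch applies.
R = 329.7·(84.98 − 60)^(-0.1332) = 329.7·24.98^(-0.1332) = 329.7·0.65139 = 214.763.
Rounded: 215.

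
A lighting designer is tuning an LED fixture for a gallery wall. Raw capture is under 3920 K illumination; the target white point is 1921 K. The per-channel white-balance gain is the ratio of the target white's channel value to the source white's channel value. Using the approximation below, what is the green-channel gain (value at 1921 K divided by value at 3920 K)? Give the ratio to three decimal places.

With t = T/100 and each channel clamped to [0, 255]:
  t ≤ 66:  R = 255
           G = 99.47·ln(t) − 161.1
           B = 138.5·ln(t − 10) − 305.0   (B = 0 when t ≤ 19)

At 3920 K (t = 39.2):
  G = 99.47·ln 39.2 − 161.1 = 99.47·3.6687 − 161.1 = 203.823.
At 1921 K (t = 19.21):
  G = 99.47·ln 19.21 − 161.1 = 99.47·2.9554 − 161.1 = 132.877.
Gain = 132.877 / 203.823 = 0.6519 → 0.652.

0.652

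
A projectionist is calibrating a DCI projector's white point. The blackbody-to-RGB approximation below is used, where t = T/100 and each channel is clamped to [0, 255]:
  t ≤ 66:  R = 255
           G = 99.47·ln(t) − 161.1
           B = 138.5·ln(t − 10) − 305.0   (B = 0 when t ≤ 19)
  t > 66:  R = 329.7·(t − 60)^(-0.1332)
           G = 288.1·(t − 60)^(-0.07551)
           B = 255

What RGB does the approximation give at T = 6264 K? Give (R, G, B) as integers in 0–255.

t = 6264/100 = 62.64; the t ≤ 66 branch applies.
R = 255 by definition for t ≤ 66.
G = 99.47·ln 62.64 − 161.1 = 99.47·4.1374 − 161.1 = 250.448.
B = 138.5·ln(62.64 − 10) − 305.0 = 138.5·ln 52.64 − 305.0 = 138.5·3.9635 − 305.0 = 243.941.
Rounded: (255, 250, 244).

(255, 250, 244)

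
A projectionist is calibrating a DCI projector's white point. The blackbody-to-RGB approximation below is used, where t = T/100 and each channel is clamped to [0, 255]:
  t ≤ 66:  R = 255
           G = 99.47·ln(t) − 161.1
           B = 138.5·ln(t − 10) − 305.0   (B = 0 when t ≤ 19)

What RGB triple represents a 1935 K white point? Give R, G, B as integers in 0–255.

t = 1935/100 = 19.35; the t ≤ 66 branch applies.
R = 255 by definition for t ≤ 66.
G = 99.47·ln 19.35 − 161.1 = 99.47·2.9627 − 161.1 = 133.599.
B = 138.5·ln(19.35 − 10) − 305.0 = 138.5·ln 9.35 − 305.0 = 138.5·2.2354 − 305.0 = 4.600.
Rounded: (255, 134, 5).

R=255, G=134, B=5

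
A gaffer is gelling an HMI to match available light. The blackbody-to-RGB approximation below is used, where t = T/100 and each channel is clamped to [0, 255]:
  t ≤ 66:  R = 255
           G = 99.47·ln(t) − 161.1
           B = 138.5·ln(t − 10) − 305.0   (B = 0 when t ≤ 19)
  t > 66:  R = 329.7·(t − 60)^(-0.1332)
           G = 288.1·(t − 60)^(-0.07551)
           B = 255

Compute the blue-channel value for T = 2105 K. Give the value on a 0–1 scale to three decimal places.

0.109

t = 2105/100 = 21.05; the t ≤ 66 branch applies.
B = 138.5·ln(21.05 − 10) − 305.0 = 138.5·ln 11.05 − 305.0 = 138.5·2.4024 − 305.0 = 27.737.
On a 0–1 scale: 27.737/255 = 0.1088 → 0.109.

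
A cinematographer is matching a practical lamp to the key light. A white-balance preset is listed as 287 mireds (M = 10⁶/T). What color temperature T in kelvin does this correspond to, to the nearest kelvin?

T = 10⁶ / 287 = 3484.32 K → 3484 K.

3484 K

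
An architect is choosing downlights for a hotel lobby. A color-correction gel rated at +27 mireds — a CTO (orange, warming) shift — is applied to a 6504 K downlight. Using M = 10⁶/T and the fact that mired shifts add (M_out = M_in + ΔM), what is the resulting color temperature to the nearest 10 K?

M_in = 10⁶/6504 = 153.75 mireds.
M_out = 153.75 + (+27) = 180.75 mireds.
T_out = 10⁶/180.75 = 5532.5 K → 5530 K.

5530 K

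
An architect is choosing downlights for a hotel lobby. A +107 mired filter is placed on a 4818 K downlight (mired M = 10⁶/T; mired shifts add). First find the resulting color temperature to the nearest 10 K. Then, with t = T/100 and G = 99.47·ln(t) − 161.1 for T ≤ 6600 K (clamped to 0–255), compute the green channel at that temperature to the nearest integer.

M_in = 10⁶/4818 = 207.56; M_out = 207.56 + (+107) = 314.56.
T_out = 10⁶/314.56 = 3179.1 K → 3180 K; t = 31.8.
G = 99.47·ln 31.8 − 161.1 = 99.47·3.4595 − 161.1 = 183.013.
Rounded: 183.

183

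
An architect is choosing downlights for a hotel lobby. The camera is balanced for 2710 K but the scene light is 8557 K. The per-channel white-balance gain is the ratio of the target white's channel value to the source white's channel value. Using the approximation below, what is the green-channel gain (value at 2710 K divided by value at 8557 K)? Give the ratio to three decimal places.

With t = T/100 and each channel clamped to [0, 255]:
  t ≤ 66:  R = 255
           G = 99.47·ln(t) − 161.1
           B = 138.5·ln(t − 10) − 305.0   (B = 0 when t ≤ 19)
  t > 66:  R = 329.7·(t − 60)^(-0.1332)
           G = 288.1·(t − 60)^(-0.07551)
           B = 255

0.741

At 8557 K (t = 85.57):
  G = 288.1·(85.57 − 60)^(-0.07551) = 288.1·25.57^(-0.07551) = 288.1·0.78289 = 225.551.
At 2710 K (t = 27.1):
  G = 99.47·ln 27.1 − 161.1 = 99.47·3.2995 − 161.1 = 167.105.
Gain = 167.105 / 225.551 = 0.7409 → 0.741.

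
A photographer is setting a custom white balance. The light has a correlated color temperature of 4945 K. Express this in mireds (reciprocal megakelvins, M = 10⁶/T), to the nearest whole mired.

202 mireds

M = 10⁶ / 4945 = 202.224 → 202 mireds.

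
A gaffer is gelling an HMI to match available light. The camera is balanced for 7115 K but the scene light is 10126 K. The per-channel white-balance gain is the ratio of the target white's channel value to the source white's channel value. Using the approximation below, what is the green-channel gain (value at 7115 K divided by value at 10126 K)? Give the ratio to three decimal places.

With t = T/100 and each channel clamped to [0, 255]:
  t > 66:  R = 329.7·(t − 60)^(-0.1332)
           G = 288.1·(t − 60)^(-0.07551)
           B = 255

1.104

At 10126 K (t = 101.26):
  G = 288.1·(101.26 − 60)^(-0.07551) = 288.1·41.26^(-0.07551) = 288.1·0.75511 = 217.548.
At 7115 K (t = 71.15):
  G = 288.1·(71.15 − 60)^(-0.07551) = 288.1·11.15^(-0.07551) = 288.1·0.83353 = 240.139.
Gain = 240.139 / 217.548 = 1.1038 → 1.104.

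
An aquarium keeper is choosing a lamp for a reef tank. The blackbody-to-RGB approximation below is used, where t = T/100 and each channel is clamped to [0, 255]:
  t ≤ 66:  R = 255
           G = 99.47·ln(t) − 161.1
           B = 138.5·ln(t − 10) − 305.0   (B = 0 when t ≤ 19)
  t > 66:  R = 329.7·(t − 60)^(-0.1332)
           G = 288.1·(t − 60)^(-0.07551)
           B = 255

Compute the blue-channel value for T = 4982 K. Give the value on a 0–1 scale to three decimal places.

t = 4982/100 = 49.82; the t ≤ 66 branch applies.
B = 138.5·ln(49.82 − 10) − 305.0 = 138.5·ln 39.82 − 305.0 = 138.5·3.6844 − 305.0 = 205.285.
On a 0–1 scale: 205.285/255 = 0.8050 → 0.805.

0.805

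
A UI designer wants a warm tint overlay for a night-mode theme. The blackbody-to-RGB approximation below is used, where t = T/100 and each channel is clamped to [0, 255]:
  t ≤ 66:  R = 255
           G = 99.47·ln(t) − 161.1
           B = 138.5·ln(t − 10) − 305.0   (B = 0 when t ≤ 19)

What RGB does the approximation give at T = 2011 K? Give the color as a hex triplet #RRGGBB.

#FF890F

t = 2011/100 = 20.11; the t ≤ 66 branch applies.
R = 255 by definition for t ≤ 66.
G = 99.47·ln 20.11 − 161.1 = 99.47·3.0012 − 161.1 = 137.431.
B = 138.5·ln(20.11 − 10) − 305.0 = 138.5·ln 10.11 − 305.0 = 138.5·2.3135 − 305.0 = 15.423.
Rounded: (255, 137, 15).
In hex: #FF890F.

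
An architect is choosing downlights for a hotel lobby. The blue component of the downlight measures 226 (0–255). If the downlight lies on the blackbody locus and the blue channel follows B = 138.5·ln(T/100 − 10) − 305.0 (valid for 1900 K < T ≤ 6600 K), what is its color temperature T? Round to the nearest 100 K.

5600 K

ln(t − 10) = (226 + 305.0) / 138.5 = 3.8339.
t − 10 = e^3.8339 = 46.244, so t = 56.244.
T = 100·t = 5624 K → 5600 K to the nearest 100 K.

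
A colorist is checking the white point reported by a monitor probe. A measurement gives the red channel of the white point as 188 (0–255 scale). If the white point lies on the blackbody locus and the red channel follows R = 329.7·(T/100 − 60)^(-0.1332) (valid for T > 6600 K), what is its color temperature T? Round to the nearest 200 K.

12800 K

(t − 60)^(-0.1332) = 188/329.7 = 0.57022.
t − 60 = 0.57022^(1/-0.1332) = 0.57022^(-7.508) = 67.848, so t = 127.848.
T = 100·t = 12785 K → 12800 K to the nearest 200 K.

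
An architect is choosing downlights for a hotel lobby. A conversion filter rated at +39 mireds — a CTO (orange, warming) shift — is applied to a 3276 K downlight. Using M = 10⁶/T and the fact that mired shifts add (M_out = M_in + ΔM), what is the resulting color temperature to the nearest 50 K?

M_in = 10⁶/3276 = 305.25 mireds.
M_out = 305.25 + (+39) = 344.25 mireds.
T_out = 10⁶/344.25 = 2904.9 K → 2900 K.

2900 K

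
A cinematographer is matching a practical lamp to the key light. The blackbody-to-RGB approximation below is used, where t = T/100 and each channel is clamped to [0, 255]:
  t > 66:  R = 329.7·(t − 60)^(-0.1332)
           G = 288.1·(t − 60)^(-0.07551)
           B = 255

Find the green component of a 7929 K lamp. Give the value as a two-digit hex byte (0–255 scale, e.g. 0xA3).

t = 7929/100 = 79.29; the t > 66 branch applies.
G = 288.1·(79.29 − 60)^(-0.07551) = 288.1·19.29^(-0.07551) = 288.1·0.79973 = 230.403.
Rounded: 230; in hex, 0xE6.

0xE6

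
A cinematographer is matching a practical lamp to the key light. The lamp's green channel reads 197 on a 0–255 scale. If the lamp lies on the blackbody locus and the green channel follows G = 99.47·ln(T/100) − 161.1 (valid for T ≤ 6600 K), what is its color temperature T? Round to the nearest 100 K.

3700 K

ln t = (197 + 161.1) / 99.47 = 3.6001.
t = e^3.6001 = 36.601.
T = 100·t = 3660 K → 3700 K to the nearest 100 K.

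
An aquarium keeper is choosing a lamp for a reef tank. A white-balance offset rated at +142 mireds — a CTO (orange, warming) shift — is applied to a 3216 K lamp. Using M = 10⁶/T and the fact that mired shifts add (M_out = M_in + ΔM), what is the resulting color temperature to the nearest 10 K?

M_in = 10⁶/3216 = 310.95 mireds.
M_out = 310.95 + (+142) = 452.95 mireds.
T_out = 10⁶/452.95 = 2207.8 K → 2210 K.

2210 K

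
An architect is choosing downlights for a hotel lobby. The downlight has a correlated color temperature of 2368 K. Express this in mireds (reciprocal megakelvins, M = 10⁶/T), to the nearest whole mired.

422 mireds

M = 10⁶ / 2368 = 422.297 → 422 mireds.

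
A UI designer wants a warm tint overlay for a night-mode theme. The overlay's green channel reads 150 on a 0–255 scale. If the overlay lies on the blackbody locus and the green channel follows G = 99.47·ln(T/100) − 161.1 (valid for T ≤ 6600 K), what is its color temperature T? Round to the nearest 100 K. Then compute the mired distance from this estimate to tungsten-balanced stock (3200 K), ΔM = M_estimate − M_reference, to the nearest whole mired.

+122 mireds

ln t = (150 + 161.1) / 99.47 = 3.1276.
t = e^3.1276 = 22.819.
T = 100·t = 2282 K → 2300 K to the nearest 100 K.
M_estimate = 10⁶/2300 = 434.78; M_reference = 10⁶/3200 = 312.50.
ΔM = 434.78 − 312.50 = 122.28 → +122 mireds.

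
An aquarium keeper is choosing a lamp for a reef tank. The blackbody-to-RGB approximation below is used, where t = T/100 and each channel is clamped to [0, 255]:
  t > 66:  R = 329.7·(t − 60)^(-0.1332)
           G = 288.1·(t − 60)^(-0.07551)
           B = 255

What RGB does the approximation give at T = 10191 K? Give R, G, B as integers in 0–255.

t = 10191/100 = 101.91; the t > 66 branch applies.
R = 329.7·(101.91 − 60)^(-0.1332) = 329.7·41.91^(-0.1332) = 329.7·0.60801 = 200.459.
G = 288.1·(101.91 − 60)^(-0.07551) = 288.1·41.91^(-0.07551) = 288.1·0.75422 = 217.291.
B = 255 by definition for t > 66.
Rounded: (200, 217, 255).

R=200, G=217, B=255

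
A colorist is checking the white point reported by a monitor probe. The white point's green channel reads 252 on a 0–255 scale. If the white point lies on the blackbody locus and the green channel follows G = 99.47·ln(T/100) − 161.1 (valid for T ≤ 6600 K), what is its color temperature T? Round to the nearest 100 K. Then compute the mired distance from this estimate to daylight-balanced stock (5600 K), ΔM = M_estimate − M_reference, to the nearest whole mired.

-22 mireds

ln t = (252 + 161.1) / 99.47 = 4.1530.
t = e^4.1530 = 63.625.
T = 100·t = 6363 K → 6400 K to the nearest 100 K.
M_estimate = 10⁶/6400 = 156.25; M_reference = 10⁶/5600 = 178.57.
ΔM = 156.25 − 178.57 = -22.32 → -22 mireds.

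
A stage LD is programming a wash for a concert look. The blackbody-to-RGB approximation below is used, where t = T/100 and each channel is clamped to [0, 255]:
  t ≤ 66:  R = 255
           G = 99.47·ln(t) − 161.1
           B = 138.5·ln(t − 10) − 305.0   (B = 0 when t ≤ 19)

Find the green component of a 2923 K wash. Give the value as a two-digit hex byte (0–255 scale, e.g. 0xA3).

0xAF

t = 2923/100 = 29.23; the t ≤ 66 branch applies.
G = 99.47·ln 29.23 − 161.1 = 99.47·3.3752 − 161.1 = 174.631.
Rounded: 175; in hex, 0xAF.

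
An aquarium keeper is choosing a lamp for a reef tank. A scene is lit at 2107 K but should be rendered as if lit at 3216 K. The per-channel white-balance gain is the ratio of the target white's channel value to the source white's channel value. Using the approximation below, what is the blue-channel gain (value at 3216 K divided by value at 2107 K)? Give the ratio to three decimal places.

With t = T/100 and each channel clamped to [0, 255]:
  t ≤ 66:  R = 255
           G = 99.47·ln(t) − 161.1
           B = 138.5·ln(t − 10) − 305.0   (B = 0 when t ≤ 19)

At 2107 K (t = 21.07):
  B = 138.5·ln(21.07 − 10) − 305.0 = 138.5·ln 11.07 − 305.0 = 138.5·2.4042 − 305.0 = 27.987.
At 3216 K (t = 32.16):
  B = 138.5·ln(32.16 − 10) − 305.0 = 138.5·ln 22.16 − 305.0 = 138.5·3.0983 − 305.0 = 124.113.
Gain = 124.113 / 27.987 = 4.4347 → 4.435.

4.435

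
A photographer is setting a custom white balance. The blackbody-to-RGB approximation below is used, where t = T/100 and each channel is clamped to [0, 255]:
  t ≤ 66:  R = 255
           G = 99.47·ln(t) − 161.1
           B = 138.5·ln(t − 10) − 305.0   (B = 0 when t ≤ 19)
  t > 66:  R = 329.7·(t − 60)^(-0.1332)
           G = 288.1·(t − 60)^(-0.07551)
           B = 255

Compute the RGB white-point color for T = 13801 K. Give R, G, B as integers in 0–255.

t = 13801/100 = 138.01; the t > 66 branch applies.
R = 329.7·(138.01 − 60)^(-0.1332) = 329.7·78.01^(-0.1332) = 329.7·0.55971 = 184.537.
G = 288.1·(138.01 − 60)^(-0.07551) = 288.1·78.01^(-0.07551) = 288.1·0.71965 = 207.332.
B = 255 by definition for t > 66.
Rounded: (185, 207, 255).

R=185, G=207, B=255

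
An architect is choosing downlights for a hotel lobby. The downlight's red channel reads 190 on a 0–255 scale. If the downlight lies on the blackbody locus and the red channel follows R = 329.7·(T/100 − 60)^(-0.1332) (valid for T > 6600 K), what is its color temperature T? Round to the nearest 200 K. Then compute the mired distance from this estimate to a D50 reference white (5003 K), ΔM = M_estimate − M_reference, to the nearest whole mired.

-118 mireds

(t − 60)^(-0.1332) = 190/329.7 = 0.57628.
t − 60 = 0.57628^(1/-0.1332) = 0.57628^(-7.508) = 62.667, so t = 122.667.
T = 100·t = 12267 K → 12200 K to the nearest 200 K.
M_estimate = 10⁶/12200 = 81.97; M_reference = 10⁶/5003 = 199.88.
ΔM = 81.97 − 199.88 = -117.91 → -118 mireds.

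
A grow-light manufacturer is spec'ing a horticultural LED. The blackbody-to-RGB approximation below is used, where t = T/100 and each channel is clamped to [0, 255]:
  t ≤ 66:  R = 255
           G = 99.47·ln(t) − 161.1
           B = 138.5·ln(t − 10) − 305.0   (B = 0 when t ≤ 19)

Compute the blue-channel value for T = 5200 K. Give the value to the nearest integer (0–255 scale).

213

t = 5200/100 = 52; the t ≤ 66 branch applies.
B = 138.5·ln(52 − 10) − 305.0 = 138.5·ln 42 − 305.0 = 138.5·3.7377 − 305.0 = 212.667.
Rounded: 213.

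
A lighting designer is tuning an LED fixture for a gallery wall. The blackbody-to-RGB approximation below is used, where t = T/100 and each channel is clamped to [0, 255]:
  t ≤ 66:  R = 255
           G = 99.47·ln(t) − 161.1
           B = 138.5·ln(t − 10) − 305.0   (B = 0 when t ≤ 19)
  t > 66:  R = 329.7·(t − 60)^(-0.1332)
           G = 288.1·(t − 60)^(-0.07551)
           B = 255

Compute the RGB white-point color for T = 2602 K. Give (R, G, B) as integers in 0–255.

(255, 163, 79)

t = 2602/100 = 26.02; the t ≤ 66 branch applies.
R = 255 by definition for t ≤ 66.
G = 99.47·ln 26.02 − 161.1 = 99.47·3.2589 − 161.1 = 163.059.
B = 138.5·ln(26.02 − 10) − 305.0 = 138.5·ln 16.02 − 305.0 = 138.5·2.7738 − 305.0 = 79.177.
Rounded: (255, 163, 79).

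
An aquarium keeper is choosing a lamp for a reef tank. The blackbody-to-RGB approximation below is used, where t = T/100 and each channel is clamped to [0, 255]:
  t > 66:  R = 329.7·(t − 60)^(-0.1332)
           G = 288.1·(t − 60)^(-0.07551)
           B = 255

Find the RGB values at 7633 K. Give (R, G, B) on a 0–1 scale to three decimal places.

t = 7633/100 = 76.33; the t > 66 branch applies.
R = 329.7·(76.33 − 60)^(-0.1332) = 329.7·16.33^(-0.1332) = 329.7·0.68933 = 227.274.
G = 288.1·(76.33 − 60)^(-0.07551) = 288.1·16.33^(-0.07551) = 288.1·0.80986 = 233.319.
B = 255 by definition for t > 66.
Dividing each by 255: (0.8913, 0.9150, 1.0000) → (0.891, 0.915, 1.000).

(0.891, 0.915, 1.000)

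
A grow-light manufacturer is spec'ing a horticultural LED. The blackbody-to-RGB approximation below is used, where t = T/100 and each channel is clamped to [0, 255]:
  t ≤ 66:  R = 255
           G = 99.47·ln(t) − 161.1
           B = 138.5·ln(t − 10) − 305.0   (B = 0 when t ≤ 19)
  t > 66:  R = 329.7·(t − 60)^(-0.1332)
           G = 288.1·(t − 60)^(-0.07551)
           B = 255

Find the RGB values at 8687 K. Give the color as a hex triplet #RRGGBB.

#D5E1FF

t = 8687/100 = 86.87; the t > 66 branch applies.
R = 329.7·(86.87 − 60)^(-0.1332) = 329.7·26.87^(-0.1332) = 329.7·0.64509 = 212.687.
G = 288.1·(86.87 − 60)^(-0.07551) = 288.1·26.87^(-0.07551) = 288.1·0.77997 = 224.708.
B = 255 by definition for t > 66.
Rounded: (213, 225, 255).
In hex: #D5E1FF.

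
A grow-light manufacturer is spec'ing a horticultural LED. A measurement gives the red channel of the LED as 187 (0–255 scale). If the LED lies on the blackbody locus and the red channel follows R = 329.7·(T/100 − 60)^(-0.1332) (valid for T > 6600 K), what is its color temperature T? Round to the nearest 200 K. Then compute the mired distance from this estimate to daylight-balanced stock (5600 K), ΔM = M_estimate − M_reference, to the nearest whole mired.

-102 mireds

(t − 60)^(-0.1332) = 187/329.7 = 0.56718.
t − 60 = 0.56718^(1/-0.1332) = 0.56718^(-7.508) = 70.620, so t = 130.620.
T = 100·t = 13062 K → 13000 K to the nearest 200 K.
M_estimate = 10⁶/13000 = 76.92; M_reference = 10⁶/5600 = 178.57.
ΔM = 76.92 − 178.57 = -101.65 → -102 mireds.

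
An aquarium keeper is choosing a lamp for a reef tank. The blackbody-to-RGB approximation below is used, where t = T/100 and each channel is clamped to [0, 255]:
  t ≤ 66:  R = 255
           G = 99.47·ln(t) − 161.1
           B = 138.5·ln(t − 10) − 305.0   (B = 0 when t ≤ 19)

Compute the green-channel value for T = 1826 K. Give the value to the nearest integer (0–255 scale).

t = 1826/100 = 18.26; the t ≤ 66 branch applies.
G = 99.47·ln 18.26 − 161.1 = 99.47·2.9047 − 161.1 = 127.832.
Rounded: 128.

128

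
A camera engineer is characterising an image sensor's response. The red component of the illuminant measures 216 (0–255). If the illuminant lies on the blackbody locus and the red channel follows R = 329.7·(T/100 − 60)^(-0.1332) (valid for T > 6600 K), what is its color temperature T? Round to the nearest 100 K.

(t − 60)^(-0.1332) = 216/329.7 = 0.65514.
t − 60 = 0.65514^(1/-0.1332) = 0.65514^(-7.508) = 23.926, so t = 83.926.
T = 100·t = 8393 K → 8400 K to the nearest 100 K.

8400 K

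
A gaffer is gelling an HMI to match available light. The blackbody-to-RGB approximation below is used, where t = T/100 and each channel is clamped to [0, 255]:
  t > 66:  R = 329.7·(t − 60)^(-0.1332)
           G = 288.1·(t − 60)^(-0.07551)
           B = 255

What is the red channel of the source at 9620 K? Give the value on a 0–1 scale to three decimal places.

t = 9620/100 = 96.2; the t > 66 branch applies.
R = 329.7·(96.2 − 60)^(-0.1332) = 329.7·36.2^(-0.1332) = 329.7·0.61998 = 204.409.
On a 0–1 scale: 204.409/255 = 0.8016 → 0.802.

0.802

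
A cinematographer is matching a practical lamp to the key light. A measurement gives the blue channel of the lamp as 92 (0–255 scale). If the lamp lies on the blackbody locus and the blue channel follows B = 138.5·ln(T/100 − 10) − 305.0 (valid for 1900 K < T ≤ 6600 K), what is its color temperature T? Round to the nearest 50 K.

2750 K

ln(t − 10) = (92 + 305.0) / 138.5 = 2.8664.
t − 10 = e^2.8664 = 17.574, so t = 27.574.
T = 100·t = 2757 K → 2750 K to the nearest 50 K.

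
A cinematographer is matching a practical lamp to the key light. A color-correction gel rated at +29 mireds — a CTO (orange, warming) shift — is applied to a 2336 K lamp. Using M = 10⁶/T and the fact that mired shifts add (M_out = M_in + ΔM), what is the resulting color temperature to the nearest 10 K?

M_in = 10⁶/2336 = 428.08 mireds.
M_out = 428.08 + (+29) = 457.08 mireds.
T_out = 10⁶/457.08 = 2187.8 K → 2190 K.

2190 K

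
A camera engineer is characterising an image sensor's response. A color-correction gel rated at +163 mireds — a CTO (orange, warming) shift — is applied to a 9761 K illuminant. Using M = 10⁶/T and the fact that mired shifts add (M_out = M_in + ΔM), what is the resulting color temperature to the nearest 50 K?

M_in = 10⁶/9761 = 102.45 mireds.
M_out = 102.45 + (+163) = 265.45 mireds.
T_out = 10⁶/265.45 = 3767.2 K → 3750 K.

3750 K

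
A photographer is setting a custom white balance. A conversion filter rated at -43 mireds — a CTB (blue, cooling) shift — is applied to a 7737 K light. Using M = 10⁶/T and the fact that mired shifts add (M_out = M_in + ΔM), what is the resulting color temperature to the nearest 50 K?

M_in = 10⁶/7737 = 129.25 mireds.
M_out = 129.25 + (-43) = 86.25 mireds.
T_out = 10⁶/86.25 = 11594.3 K → 11600 K.

11600 K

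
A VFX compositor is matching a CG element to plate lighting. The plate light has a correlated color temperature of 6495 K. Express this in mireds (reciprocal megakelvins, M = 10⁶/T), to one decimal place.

M = 10⁶ / 6495 = 153.965 → 154.0 mireds.

154.0 mireds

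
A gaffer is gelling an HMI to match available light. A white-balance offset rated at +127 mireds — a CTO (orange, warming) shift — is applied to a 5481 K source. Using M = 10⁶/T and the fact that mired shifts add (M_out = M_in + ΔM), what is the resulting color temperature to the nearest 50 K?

3250 K

M_in = 10⁶/5481 = 182.45 mireds.
M_out = 182.45 + (+127) = 309.45 mireds.
T_out = 10⁶/309.45 = 3231.6 K → 3250 K.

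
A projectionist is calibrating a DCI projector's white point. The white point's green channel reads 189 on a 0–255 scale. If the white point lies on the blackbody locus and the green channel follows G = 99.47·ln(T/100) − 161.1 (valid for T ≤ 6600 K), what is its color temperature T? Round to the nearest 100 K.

3400 K

ln t = (189 + 161.1) / 99.47 = 3.5197.
t = e^3.5197 = 33.773.
T = 100·t = 3377 K → 3400 K to the nearest 100 K.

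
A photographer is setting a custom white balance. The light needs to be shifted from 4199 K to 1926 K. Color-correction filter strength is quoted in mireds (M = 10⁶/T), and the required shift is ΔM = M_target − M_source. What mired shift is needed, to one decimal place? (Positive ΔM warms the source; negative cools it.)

M_source = 10⁶/4199 = 238.152; M_target = 10⁶/1926 = 519.211.
ΔM = 519.211 − 238.152 = 281.059 → +281.1 mireds, a warming shift.

+281.1 mireds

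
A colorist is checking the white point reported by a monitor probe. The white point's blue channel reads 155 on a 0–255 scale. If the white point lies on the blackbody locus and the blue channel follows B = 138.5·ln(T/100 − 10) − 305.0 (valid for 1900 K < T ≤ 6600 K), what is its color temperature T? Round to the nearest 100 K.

ln(t − 10) = (155 + 305.0) / 138.5 = 3.3213.
t − 10 = e^3.3213 = 27.696, so t = 37.696.
T = 100·t = 3770 K → 3800 K to the nearest 100 K.

3800 K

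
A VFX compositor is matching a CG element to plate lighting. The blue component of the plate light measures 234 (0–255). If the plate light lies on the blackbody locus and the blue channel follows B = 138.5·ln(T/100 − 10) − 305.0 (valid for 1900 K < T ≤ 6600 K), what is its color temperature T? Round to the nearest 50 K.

5900 K

ln(t − 10) = (234 + 305.0) / 138.5 = 3.8917.
t − 10 = e^3.8917 = 48.994, so t = 58.994.
T = 100·t = 5899 K → 5900 K to the nearest 50 K.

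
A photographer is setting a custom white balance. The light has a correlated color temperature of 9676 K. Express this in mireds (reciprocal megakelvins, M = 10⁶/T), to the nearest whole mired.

103 mireds

M = 10⁶ / 9676 = 103.348 → 103 mireds.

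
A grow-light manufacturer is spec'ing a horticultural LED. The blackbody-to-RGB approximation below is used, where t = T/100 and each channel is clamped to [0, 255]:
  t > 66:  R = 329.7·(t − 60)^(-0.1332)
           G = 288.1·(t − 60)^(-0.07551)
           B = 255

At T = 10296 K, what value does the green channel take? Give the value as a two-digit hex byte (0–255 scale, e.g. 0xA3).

0xD9

t = 10296/100 = 102.96; the t > 66 branch applies.
G = 288.1·(102.96 − 60)^(-0.07551) = 288.1·42.96^(-0.07551) = 288.1·0.75281 = 216.886.
Rounded: 217; in hex, 0xD9.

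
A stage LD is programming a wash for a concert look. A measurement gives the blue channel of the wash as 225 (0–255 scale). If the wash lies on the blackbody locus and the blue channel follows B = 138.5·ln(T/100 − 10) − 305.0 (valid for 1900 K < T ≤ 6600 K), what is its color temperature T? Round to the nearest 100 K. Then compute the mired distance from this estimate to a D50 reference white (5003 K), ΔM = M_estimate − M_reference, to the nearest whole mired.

ln(t − 10) = (225 + 305.0) / 138.5 = 3.8267.
t − 10 = e^3.8267 = 45.911, so t = 55.911.
T = 100·t = 5591 K → 5600 K to the nearest 100 K.
M_estimate = 10⁶/5600 = 178.57; M_reference = 10⁶/5003 = 199.88.
ΔM = 178.57 − 199.88 = -21.31 → -21 mireds.

-21 mireds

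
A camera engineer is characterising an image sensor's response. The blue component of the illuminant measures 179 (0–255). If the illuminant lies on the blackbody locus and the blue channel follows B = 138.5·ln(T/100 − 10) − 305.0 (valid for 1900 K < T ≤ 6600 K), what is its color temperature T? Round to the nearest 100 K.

4300 K

ln(t − 10) = (179 + 305.0) / 138.5 = 3.4946.
t − 10 = e^3.4946 = 32.937, so t = 42.937.
T = 100·t = 4294 K → 4300 K to the nearest 100 K.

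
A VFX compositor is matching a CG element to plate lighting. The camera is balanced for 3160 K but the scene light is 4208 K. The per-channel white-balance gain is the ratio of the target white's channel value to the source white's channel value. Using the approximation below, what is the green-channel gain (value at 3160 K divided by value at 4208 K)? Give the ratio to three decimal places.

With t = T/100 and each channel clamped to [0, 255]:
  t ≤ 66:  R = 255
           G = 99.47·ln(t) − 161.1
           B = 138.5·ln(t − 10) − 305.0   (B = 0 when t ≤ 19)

At 4208 K (t = 42.08):
  G = 99.47·ln 42.08 − 161.1 = 99.47·3.7396 − 161.1 = 210.875.
At 3160 K (t = 31.6):
  G = 99.47·ln 31.6 − 161.1 = 99.47·3.4532 − 161.1 = 182.386.
Gain = 182.386 / 210.875 = 0.8649 → 0.865.

0.865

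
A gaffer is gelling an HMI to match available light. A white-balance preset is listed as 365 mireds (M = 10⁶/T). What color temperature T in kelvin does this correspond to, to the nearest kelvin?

T = 10⁶ / 365 = 2739.73 K → 2740 K.

2740 K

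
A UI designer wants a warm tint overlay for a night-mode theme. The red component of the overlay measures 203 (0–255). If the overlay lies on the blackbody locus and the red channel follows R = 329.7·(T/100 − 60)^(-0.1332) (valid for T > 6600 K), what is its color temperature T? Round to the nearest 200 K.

9800 K

(t − 60)^(-0.1332) = 203/329.7 = 0.61571.
t − 60 = 0.61571^(1/-0.1332) = 0.61571^(-7.508) = 38.129, so t = 98.129.
T = 100·t = 9813 K → 9800 K to the nearest 200 K.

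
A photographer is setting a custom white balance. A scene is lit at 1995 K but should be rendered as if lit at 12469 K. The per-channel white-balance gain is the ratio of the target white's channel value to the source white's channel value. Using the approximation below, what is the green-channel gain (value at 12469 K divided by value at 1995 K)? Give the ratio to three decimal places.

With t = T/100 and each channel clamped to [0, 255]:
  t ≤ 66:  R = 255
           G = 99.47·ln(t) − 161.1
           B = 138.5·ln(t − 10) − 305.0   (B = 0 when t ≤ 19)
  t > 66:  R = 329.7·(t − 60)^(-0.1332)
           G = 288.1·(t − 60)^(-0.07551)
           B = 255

At 1995 K (t = 19.95):
  G = 99.47·ln 19.95 − 161.1 = 99.47·2.9932 − 161.1 = 136.637.
At 12469 K (t = 124.69):
  G = 288.1·(124.69 − 60)^(-0.07551) = 288.1·64.69^(-0.07551) = 288.1·0.72990 = 210.284.
Gain = 210.284 / 136.637 = 1.5390 → 1.539.

1.539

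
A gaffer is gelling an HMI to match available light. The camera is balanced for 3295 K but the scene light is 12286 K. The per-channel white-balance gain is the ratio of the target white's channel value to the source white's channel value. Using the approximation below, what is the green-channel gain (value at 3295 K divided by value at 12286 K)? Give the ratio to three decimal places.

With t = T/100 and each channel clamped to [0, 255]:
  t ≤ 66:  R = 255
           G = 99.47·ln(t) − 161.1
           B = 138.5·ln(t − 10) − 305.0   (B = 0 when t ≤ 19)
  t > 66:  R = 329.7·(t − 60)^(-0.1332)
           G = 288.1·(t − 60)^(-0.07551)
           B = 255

0.885

At 12286 K (t = 122.86):
  G = 288.1·(122.86 − 60)^(-0.07551) = 288.1·62.86^(-0.07551) = 288.1·0.73148 = 210.741.
At 3295 K (t = 32.95):
  G = 99.47·ln 32.95 − 161.1 = 99.47·3.4950 − 161.1 = 186.547.
Gain = 186.547 / 210.741 = 0.8852 → 0.885.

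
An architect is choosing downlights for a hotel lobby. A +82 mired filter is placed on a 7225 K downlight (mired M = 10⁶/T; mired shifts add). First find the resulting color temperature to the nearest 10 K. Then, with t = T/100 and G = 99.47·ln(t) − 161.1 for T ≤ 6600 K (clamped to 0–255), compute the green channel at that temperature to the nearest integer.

218

M_in = 10⁶/7225 = 138.41; M_out = 138.41 + (+82) = 220.41.
T_out = 10⁶/220.41 = 4537.0 K → 4540 K; t = 45.4.
G = 99.47·ln 45.4 − 161.1 = 99.47·3.8155 − 161.1 = 218.429.
Rounded: 218.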